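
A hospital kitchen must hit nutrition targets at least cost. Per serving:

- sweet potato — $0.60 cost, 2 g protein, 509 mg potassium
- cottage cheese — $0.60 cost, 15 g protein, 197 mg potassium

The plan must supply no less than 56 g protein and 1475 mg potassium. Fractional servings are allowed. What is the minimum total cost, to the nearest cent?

Minimising a linear cost over {protein ≥ 56, potassium ≥ 1475, servings ≥ 0} — the optimum is at a vertex, using one or two foods.
sweet potato only: max(56/2, 1475/509) = 28 servings → $16.80.
cottage cheese only: max(56/15, 1475/197) = 7.487 servings → $4.49.
sweet potato + cottage cheese with both tight: 1.532 servings and 3.529 servings → $3.04.
So the least-cost plan costs $3.04.

$3.04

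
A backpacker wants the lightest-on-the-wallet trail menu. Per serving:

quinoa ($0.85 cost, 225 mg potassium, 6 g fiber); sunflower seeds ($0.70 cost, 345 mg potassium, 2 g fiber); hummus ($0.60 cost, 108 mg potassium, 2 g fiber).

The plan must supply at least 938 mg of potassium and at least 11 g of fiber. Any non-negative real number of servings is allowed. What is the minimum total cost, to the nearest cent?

Compare the cost at each extreme point of the feasible region.
quinoa only: max(938/225, 11/6) = 4.169 servings → $3.54.
sunflower seeds only: max(938/345, 11/2) = 5.5 servings → $3.85.
hummus only: max(938/108, 11/2) = 8.685 servings → $5.21.
quinoa + sunflower seeds with both tight: 1.185 servings and 1.946 servings → $2.37.
quinoa + hummus: intersection lies outside the first quadrant.
sunflower seeds + hummus with both tight: 1.451 servings and 4.049 servings → $3.45.
The minimum over all feasible corners is $2.37.

$2.37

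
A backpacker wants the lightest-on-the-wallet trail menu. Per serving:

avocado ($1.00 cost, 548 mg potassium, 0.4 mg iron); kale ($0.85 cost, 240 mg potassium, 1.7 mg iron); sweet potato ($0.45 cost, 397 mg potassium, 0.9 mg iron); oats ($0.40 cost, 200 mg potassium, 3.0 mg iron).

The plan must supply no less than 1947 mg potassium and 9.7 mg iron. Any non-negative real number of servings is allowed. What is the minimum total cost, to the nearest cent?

$2.57

Check every corner: each single food scaled to meet both minima, and each pair solved so both constraints bind.
avocado only: max(1947/548, 9.7/0.4) = 24.25 servings → $24.25.
kale only: max(1947/240, 9.7/1.7) = 8.113 servings → $6.90.
sweet potato only: max(1947/397, 9.7/0.9) = 10.78 servings → $4.85.
oats only: max(1947/200, 9.7/3.0) = 9.735 servings → $3.89.
avocado + kale with both tight: 1.175 servings and 5.429 servings → $5.79.
avocado + sweet potato with both targets exact would need a negative amount; discard.
avocado + oats with both tight: 2.494 servings and 2.901 servings → $3.65.
kale + sweet potato with both tight: 4.573 servings and 2.14 servings → $4.85.
kale + oats: the both-tight solution has a negative serving — not a feasible corner.
sweet potato + oats with both tight: 3.859 servings and 2.076 servings → $2.57.
Cheapest feasible corner: $2.57.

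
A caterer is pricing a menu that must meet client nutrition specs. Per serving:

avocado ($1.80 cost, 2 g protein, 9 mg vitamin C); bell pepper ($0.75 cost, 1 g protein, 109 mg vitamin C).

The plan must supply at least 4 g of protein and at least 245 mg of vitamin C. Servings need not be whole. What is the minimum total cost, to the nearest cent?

At the optimum either one food covers both requirements or two foods hit both targets exactly; no other combination can be cheaper.
avocado only: max(4/2, 245/9) = 27.22 servings → $49.00.
bell pepper only: max(4/1, 245/109) = 4 servings → $3.00.
avocado + bell pepper with both tight: 0.9139 servings and 2.172 servings → $3.27.
Cheapest feasible corner: $3.00.

$3.00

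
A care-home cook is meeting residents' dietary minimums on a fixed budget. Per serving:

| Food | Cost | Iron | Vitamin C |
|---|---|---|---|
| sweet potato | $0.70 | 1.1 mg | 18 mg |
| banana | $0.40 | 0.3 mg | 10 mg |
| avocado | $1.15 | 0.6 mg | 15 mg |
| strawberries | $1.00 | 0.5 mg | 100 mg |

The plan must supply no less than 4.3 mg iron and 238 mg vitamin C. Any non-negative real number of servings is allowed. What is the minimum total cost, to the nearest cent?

$3.98

The cheapest plan sits at a corner of the feasible region — with two constraints it uses at most two foods.
sweet potato only: max(4.3/1.1, 238/18) = 13.22 servings → $9.26.
banana only: max(4.3/0.3, 238/10) = 23.8 servings → $9.52.
avocado only: max(4.3/0.6, 238/15) = 15.87 servings → $18.25.
strawberries only: max(4.3/0.5, 238/100) = 8.6 servings → $8.60.
sweet potato + banana: intersection lies outside the first quadrant.
sweet potato + avocado with both targets exact would need a negative amount; discard.
sweet potato + strawberries with both tight: 3.079 servings and 1.826 servings → $3.98.
banana + avocado: the both-tight solution has a negative serving — not a feasible corner.
banana + strawberries with both tight: 12.44 servings and 1.136 servings → $6.11.
avocado + strawberries with both tight: 5.924 servings and 1.491 servings → $8.30.
The minimum over all feasible corners is $3.98.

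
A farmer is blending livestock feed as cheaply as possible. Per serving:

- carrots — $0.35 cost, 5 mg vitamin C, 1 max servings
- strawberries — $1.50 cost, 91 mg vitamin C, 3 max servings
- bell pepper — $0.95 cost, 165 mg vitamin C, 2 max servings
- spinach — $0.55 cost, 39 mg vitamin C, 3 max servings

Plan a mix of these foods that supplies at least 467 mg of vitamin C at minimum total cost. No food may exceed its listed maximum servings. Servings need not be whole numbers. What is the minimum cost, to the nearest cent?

$3.88

Cost per mg of vitamin C: bell pepper $0.0058, spinach $0.0141, strawberries $0.0165, carrots $0.0700.
Take 2 servings of bell pepper: +330.0 mg vitamin C for $1.90 (total $1.90, still need 137.0 mg).
Take 3 servings of spinach: +117.0 mg vitamin C for $1.65 (total $3.55, still need 20.0 mg).
Take 0.2198 servings of strawberries: +20.0 mg vitamin C for $0.33 (total $3.88, still need 0.0 mg).
Greedy by cheapest-per-mg is optimal for a single linear constraint, so the minimum cost is $3.88.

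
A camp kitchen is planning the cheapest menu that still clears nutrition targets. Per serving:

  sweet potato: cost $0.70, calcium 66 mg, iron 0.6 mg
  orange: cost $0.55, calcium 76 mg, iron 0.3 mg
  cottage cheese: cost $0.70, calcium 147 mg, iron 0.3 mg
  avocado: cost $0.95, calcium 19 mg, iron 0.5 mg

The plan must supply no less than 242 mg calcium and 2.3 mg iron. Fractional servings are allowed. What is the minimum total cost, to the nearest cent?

Minimising a linear cost over {calcium ≥ 242, iron ≥ 2.3, servings ≥ 0} — the optimum is at a vertex, using one or two foods.
sweet potato only: max(242/66, 2.3/0.6) = 3.833 servings → $2.68.
orange only: max(242/76, 2.3/0.3) = 7.667 servings → $4.22.
cottage cheese only: max(242/147, 2.3/0.3) = 7.667 servings → $5.37.
avocado only: max(242/19, 2.3/0.5) = 12.74 servings → $12.10.
sweet potato + orange: intersection lies outside the first quadrant.
sweet potato + cottage cheese: the both-tight solution has a negative serving — not a feasible corner.
sweet potato + avocado with both tight: 3.579 servings and 0.3056 servings → $2.80.
orange + cottage cheese: the both-tight solution has a negative serving — not a feasible corner.
orange + avocado with both tight: 2.393 servings and 3.164 servings → $4.32.
cottage cheese + avocado with both tight: 1.14 servings and 3.916 servings → $4.52.
Cheapest feasible corner: $2.68.

$2.68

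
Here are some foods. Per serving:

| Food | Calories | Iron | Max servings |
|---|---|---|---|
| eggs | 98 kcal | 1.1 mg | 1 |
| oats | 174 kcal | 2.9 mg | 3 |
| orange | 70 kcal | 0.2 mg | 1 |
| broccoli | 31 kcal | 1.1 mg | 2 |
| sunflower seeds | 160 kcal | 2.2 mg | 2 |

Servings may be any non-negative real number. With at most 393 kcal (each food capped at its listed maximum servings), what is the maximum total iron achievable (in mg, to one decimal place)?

Iron per kcal: broccoli 0.03548, oats 0.01667, sunflower seeds 0.01375, eggs 0.01122, orange 0.002857.
Take 2 servings of broccoli: uses 62 kcal, +2.2 mg iron (running total 2.2 mg).
Take 1.902 servings of oats: uses 331 kcal, +5.5 mg iron (running total 7.7 mg).
Greedy by best ratio exhausts the calories allowance optimally: 7.7 mg.

7.7 mg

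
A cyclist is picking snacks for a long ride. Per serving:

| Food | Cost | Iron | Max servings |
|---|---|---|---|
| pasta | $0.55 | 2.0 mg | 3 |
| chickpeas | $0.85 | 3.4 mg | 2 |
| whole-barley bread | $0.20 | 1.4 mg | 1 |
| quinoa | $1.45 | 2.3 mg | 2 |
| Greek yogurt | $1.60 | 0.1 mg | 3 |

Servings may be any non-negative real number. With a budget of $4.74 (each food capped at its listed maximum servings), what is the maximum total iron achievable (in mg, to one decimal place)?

Iron per dollar: whole-barley bread 7, chickpeas 4, pasta 3.636, quinoa 1.586, Greek yogurt 0.0625.
Take 1 serving of whole-barley bread: spends $0.20, +1.4 mg iron (running total 1.4 mg).
Take 2 servings of chickpeas: spends $1.70, +6.8 mg iron (running total 8.2 mg).
Take 3 servings of pasta: spends $1.65, +6.0 mg iron (running total 14.2 mg).
Take 0.8207 servings of quinoa: spends $1.19, +1.9 mg iron (running total 16.1 mg).
Greedy by best ratio exhausts the cost allowance optimally: 16.1 mg.

16.1 mg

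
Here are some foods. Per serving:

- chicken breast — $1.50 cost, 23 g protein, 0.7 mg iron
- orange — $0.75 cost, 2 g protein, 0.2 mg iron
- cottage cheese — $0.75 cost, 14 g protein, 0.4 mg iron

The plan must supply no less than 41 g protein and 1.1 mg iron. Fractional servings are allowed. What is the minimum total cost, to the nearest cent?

A basic optimal solution has at most two foods positive. Try each food alone and each pair with both targets met exactly.
chicken breast only: max(41/23, 1.1/0.7) = 1.783 servings → $2.67.
orange only: max(41/2, 1.1/0.2) = 20.5 servings → $15.38.
cottage cheese only: max(41/14, 1.1/0.4) = 2.929 servings → $2.20.
chicken breast + orange with both targets exact would need a negative amount; discard.
chicken breast + cottage cheese with both targets exact would need a negative amount; discard.
orange + cottage cheese: the both-tight solution has a negative serving — not a feasible corner.
So the least-cost plan costs $2.20.

$2.20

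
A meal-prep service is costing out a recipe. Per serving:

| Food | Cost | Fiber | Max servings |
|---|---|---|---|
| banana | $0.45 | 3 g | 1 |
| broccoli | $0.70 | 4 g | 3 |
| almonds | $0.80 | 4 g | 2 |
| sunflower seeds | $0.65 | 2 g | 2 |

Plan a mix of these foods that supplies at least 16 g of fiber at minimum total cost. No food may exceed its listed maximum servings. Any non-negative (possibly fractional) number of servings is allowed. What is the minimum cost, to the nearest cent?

Cost per g of fiber: banana $0.1500, broccoli $0.1750, almonds $0.2000, sunflower seeds $0.3250.
Take 1 serving of banana: +3.0 g fiber for $0.45 (total $0.45, still need 13.0 g).
Take 3 servings of broccoli: +12.0 g fiber for $2.10 (total $2.55, still need 1.0 g).
Take 0.25 servings of almonds: +1.0 g fiber for $0.20 (total $2.75, still need 0.0 g).
Greedy by cheapest-per-g is optimal for a single linear constraint, so the minimum cost is $2.75.

$2.75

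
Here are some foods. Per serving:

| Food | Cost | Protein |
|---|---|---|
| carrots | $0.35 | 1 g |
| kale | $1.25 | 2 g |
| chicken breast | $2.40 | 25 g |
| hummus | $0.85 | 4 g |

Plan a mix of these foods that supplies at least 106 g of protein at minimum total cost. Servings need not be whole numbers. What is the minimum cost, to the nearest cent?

$10.18

Cost per g of protein: chicken breast $0.0960, hummus $0.2125, carrots $0.3500, kale $0.6250.
With no serving limits, use only chicken breast: 106 g / 25 g = 4.24 servings × $2.40 = $10.18.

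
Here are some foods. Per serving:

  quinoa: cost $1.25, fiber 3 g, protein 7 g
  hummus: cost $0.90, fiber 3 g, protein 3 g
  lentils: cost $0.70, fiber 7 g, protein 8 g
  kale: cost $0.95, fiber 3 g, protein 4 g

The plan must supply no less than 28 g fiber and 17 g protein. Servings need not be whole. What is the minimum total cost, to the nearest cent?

Minimising a linear cost over {fiber ≥ 28, protein ≥ 17, servings ≥ 0} — the optimum is at a vertex, using one or two foods.
quinoa only: max(28/3, 17/7) = 9.333 servings → $11.67.
hummus only: max(28/3, 17/3) = 9.333 servings → $8.40.
lentils only: max(28/7, 17/8) = 4 servings → $2.80.
kale only: max(28/3, 17/4) = 9.333 servings → $8.87.
quinoa + hummus: the both-tight solution has a negative serving — not a feasible corner.
quinoa + lentils: the both-tight solution has a negative serving — not a feasible corner.
quinoa + kale: intersection lies outside the first quadrant.
hummus + lentils with both targets exact would need a negative amount; discard.
hummus + kale: intersection lies outside the first quadrant.
lentils + kale: intersection lies outside the first quadrant.
Cheapest feasible corner: $2.80.

$2.80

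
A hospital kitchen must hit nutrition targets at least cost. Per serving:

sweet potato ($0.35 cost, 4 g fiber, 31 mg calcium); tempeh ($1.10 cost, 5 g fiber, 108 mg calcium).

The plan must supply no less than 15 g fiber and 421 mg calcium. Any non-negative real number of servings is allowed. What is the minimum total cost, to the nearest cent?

$4.29

Check every corner: each single food scaled to meet both minima, and each pair solved so both constraints bind.
sweet potato only: max(15/4, 421/31) = 13.58 servings → $4.75.
tempeh only: max(15/5, 421/108) = 3.898 servings → $4.29.
sweet potato + tempeh: intersection lies outside the first quadrant.
The minimum over all feasible corners is $4.29.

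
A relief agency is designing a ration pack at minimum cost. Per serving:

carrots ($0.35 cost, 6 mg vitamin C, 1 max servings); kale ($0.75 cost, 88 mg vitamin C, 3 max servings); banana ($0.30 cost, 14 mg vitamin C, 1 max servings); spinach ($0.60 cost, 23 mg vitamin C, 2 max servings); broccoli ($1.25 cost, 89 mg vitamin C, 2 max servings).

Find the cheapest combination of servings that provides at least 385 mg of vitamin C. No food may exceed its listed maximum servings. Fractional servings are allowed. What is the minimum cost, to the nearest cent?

Cost per mg of vitamin C: kale $0.0085, broccoli $0.0140, banana $0.0214, spinach $0.0261, carrots $0.0583.
Take 3 servings of kale: +264.0 mg vitamin C for $2.25 (total $2.25, still need 121.0 mg).
Take 1.36 servings of broccoli: +121.0 mg vitamin C for $1.70 (total $3.95, still need 0.0 mg).
Greedy by cheapest-per-mg is optimal for a single linear constraint, so the minimum cost is $3.95.

$3.95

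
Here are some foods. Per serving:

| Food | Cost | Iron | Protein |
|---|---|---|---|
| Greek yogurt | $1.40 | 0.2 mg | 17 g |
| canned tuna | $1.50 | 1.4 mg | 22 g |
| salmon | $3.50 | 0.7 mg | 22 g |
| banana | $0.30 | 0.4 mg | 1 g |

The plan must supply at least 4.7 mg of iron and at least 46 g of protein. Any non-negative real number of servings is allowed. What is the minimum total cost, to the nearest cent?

Greek yogurt only: max(4.7/0.2, 46/17) = 23.5 servings → $32.90.
canned tuna only: max(4.7/1.4, 46/22) = 3.357 servings → $5.04.
salmon only: max(4.7/0.7, 46/22) = 6.714 servings → $23.50.
banana only: max(4.7/0.4, 46/1) = 46 servings → $13.80.
Greek yogurt + canned tuna with both targets exact would need a negative amount; discard.
Greek yogurt + salmon with both targets exact would need a negative amount; discard.
Greek yogurt + banana with both tight: 2.076 servings and 10.71 servings → $6.12.
canned tuna + salmon with both targets exact would need a negative amount; discard.
canned tuna + banana with both tight: 1.851 servings and 5.27 servings → $4.36.
salmon + banana with both tight: 1.691 servings and 8.79 servings → $8.56.
Cheapest feasible corner: $4.36.

$4.36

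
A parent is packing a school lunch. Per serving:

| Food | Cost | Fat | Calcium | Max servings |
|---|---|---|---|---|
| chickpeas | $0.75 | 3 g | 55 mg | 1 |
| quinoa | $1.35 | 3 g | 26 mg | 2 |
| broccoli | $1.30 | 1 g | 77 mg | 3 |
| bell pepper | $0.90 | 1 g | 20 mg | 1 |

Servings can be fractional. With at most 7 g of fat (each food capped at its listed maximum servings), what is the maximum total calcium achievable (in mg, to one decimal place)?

306.0 mg

Calcium per g fat: broccoli 77, bell pepper 20, chickpeas 18.33, quinoa 8.667.
Take 3 servings of broccoli: uses 3 g fat, +231.0 mg calcium (running total 231.0 mg).
Take 1 serving of bell pepper: uses 1 g fat, +20.0 mg calcium (running total 251.0 mg).
Take 1 serving of chickpeas: uses 3 g fat, +55.0 mg calcium (running total 306.0 mg).
Filling greedily by calcium-per-g fat is optimal for one linear limit, giving 306.0 mg.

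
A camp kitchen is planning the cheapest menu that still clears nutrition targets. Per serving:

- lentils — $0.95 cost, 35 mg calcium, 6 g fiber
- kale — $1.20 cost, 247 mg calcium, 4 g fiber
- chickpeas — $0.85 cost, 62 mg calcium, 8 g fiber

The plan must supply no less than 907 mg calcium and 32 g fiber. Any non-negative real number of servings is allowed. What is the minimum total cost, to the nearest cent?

For a min-cost LP with two ≥-constraints, a basic feasible solution has at most two positive variables.
lentils only: max(907/35, 32/6) = 25.91 servings → $24.62.
kale only: max(907/247, 32/4) = 8 servings → $9.60.
chickpeas only: max(907/62, 32/8) = 14.63 servings → $12.43.
lentils + kale with both tight: 3.186 servings and 3.221 servings → $6.89.
lentils + chickpeas: intersection lies outside the first quadrant.
kale + chickpeas with both tight: 3.051 servings and 2.475 servings → $5.76.
So the least-cost plan costs $5.76.

$5.76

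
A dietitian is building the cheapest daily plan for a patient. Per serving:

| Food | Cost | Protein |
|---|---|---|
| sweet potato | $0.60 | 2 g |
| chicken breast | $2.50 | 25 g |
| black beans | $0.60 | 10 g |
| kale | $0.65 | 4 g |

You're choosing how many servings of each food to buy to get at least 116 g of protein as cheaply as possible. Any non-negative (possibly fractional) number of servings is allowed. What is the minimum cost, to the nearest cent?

$6.96

Cost per g of protein: black beans $0.0600, chicken breast $0.1000, kale $0.1625, sweet potato $0.3000.
With no serving limits, use only black beans: 116 g / 10 g = 11.6 servings × $0.60 = $6.96.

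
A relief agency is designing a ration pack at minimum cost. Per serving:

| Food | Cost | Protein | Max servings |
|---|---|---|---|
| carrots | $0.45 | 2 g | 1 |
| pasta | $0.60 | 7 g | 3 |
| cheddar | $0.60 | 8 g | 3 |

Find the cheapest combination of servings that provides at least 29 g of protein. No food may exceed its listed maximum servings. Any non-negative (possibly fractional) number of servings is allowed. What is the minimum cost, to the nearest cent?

Cost per g of protein: cheddar $0.0750, pasta $0.0857, carrots $0.2250.
Take 3 servings of cheddar: +24.0 g protein for $1.80 (total $1.80, still need 5.0 g).
Take 0.7143 servings of pasta: +5.0 g protein for $0.43 (total $2.23, still need 0.0 g).
Filling from the cheapest source first is optimal under one linear minimum: $2.23.

$2.23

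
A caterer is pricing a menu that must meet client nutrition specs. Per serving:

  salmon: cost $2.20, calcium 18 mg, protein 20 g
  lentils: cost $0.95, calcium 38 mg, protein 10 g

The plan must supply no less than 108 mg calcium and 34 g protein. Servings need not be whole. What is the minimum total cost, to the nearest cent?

A basic optimal solution has at most two foods positive. Try each food alone and each pair with both targets met exactly.
salmon only: max(108/18, 34/20) = 6 servings → $13.20.
lentils only: max(108/38, 34/10) = 3.4 servings → $3.23.
salmon + lentils with both tight: 0.3655 servings and 2.669 servings → $3.34.
So the least-cost plan costs $3.23.

$3.23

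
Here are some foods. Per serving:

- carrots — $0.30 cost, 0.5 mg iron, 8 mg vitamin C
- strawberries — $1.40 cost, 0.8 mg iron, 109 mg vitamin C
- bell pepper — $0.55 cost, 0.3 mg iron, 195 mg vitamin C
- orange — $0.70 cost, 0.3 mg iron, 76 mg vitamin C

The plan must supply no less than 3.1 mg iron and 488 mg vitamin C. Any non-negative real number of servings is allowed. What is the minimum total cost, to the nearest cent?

A basic optimal solution has at most two foods positive. Try each food alone and each pair with both targets met exactly.
carrots only: max(3.1/0.5, 488/8) = 61 servings → $18.30.
strawberries only: max(3.1/0.8, 488/109) = 4.477 servings → $6.27.
bell pepper only: max(3.1/0.3, 488/195) = 10.33 servings → $5.68.
orange only: max(3.1/0.3, 488/76) = 10.33 servings → $7.23.
carrots + strawberries with both targets exact would need a negative amount; discard.
carrots + bell pepper with both tight: 4.817 servings and 2.305 servings → $2.71.
carrots + orange with both tight: 2.506 servings and 6.157 servings → $5.06.
strawberries + bell pepper with both tight: 3.715 servings and 0.4258 servings → $5.44.
strawberries + orange with both tight: 3.174 servings and 1.868 servings → $5.75.
bell pepper + orange: the both-tight solution has a negative serving — not a feasible corner.
So the least-cost plan costs $2.71.

$2.71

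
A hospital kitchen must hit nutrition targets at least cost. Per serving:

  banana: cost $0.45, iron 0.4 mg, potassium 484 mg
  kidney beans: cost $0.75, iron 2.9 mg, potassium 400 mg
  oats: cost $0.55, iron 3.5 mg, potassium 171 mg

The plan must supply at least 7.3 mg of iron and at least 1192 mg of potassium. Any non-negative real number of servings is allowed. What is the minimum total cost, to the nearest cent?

$1.84

Compare the cost at each extreme point of the feasible region.
banana only: max(7.3/0.4, 1192/484) = 18.25 servings → $8.21.
kidney beans only: max(7.3/2.9, 1192/400) = 2.98 servings → $2.23.
oats only: max(7.3/3.5, 1192/171) = 6.971 servings → $3.83.
banana + kidney beans with both tight: 0.4317 servings and 2.458 servings → $2.04.
banana + oats with both tight: 1.799 servings and 1.88 servings → $1.84.
kidney beans + oats: intersection lies outside the first quadrant.
Cheapest feasible corner: $1.84.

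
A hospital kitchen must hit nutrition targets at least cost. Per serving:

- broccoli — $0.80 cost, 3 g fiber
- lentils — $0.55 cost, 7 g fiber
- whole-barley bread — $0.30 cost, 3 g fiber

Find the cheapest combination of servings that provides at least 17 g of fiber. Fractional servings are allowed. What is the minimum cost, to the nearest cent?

Cost per g of fiber: lentils $0.0786, whole-barley bread $0.1000, broccoli $0.2667.
With no serving limits, use only lentils: 17 g / 7 g = 2.429 servings × $0.55 = $1.34.

$1.34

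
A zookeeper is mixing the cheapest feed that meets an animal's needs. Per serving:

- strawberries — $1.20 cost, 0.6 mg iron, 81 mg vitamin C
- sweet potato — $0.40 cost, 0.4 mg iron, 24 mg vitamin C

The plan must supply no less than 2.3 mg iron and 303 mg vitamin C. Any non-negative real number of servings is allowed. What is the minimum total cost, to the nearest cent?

At the optimum either one food covers both requirements or two foods hit both targets exactly; no other combination can be cheaper.
strawberries only: max(2.3/0.6, 303/81) = 3.833 servings → $4.60.
sweet potato only: max(2.3/0.4, 303/24) = 12.62 servings → $5.05.
strawberries + sweet potato with both tight: 3.667 servings and 0.25 servings → $4.50.
The minimum over all feasible corners is $4.50.

$4.50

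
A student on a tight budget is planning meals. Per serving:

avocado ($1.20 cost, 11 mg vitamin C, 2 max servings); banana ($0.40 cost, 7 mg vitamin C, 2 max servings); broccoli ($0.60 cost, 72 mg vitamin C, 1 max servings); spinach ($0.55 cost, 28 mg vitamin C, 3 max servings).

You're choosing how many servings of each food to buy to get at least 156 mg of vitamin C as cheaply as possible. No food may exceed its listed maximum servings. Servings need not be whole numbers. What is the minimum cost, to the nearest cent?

Cost per mg of vitamin C: broccoli $0.0083, spinach $0.0196, banana $0.0571, avocado $0.1091.
Take 1 serving of broccoli: +72.0 mg vitamin C for $0.60 (total $0.60, still need 84.0 mg).
Take 3 servings of spinach: +84.0 mg vitamin C for $1.65 (total $2.25, still need 0.0 mg).
Filling from the cheapest source first is optimal under one linear minimum: $2.25.

$2.25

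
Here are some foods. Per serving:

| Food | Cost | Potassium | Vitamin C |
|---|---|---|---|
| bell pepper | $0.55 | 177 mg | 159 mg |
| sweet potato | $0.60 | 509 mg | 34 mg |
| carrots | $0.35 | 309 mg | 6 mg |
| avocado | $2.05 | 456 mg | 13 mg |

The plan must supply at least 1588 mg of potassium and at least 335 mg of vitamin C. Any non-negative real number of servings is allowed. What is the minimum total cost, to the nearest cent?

This is a tiny linear program; its minimum lies at a vertex of the feasible set. List the vertices and price them.
bell pepper only: max(1588/177, 335/159) = 8.972 servings → $4.93.
sweet potato only: max(1588/509, 335/34) = 9.853 servings → $5.91.
carrots only: max(1588/309, 335/6) = 55.83 servings → $19.54.
avocado only: max(1588/456, 335/13) = 25.77 servings → $52.83.
bell pepper + sweet potato with both tight: 1.555 servings and 2.579 servings → $2.40.
bell pepper + carrots with both tight: 1.955 servings and 4.019 servings → $2.48.
bell pepper + avocado with both tight: 1.882 servings and 2.752 servings → $6.68.
sweet potato + carrots: intersection lies outside the first quadrant.
sweet potato + avocado: the both-tight solution has a negative serving — not a feasible corner.
carrots + avocado: intersection lies outside the first quadrant.
The minimum over all feasible corners is $2.40.

$2.40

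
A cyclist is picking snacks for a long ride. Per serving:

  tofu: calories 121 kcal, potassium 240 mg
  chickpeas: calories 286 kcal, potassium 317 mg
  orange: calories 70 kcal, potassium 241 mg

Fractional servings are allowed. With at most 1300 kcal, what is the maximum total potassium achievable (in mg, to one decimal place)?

Potassium per kcal: orange 3.443, tofu 1.983, chickpeas 1.108.
With no serving limits, spend the whole calories allowance on orange: 1300 kcal / 70 kcal × 241 mg = 4475.7 mg.

4475.7 mg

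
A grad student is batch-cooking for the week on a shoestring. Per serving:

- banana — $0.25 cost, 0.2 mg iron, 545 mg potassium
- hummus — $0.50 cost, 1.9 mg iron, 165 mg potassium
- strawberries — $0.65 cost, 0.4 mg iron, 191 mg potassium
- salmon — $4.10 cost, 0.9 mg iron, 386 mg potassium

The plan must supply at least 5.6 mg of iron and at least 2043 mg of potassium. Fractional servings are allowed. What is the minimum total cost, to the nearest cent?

$2.06

With two linear requirements the optimum uses one or two foods; enumerate the corners.
banana only: max(5.6/0.2, 2043/545) = 28 servings → $7.00.
hummus only: max(5.6/1.9, 2043/165) = 12.38 servings → $6.19.
strawberries only: max(5.6/0.4, 2043/191) = 14 servings → $9.10.
salmon only: max(5.6/0.9, 2043/386) = 6.222 servings → $25.51.
banana + hummus with both tight: 2.95 servings and 2.637 servings → $2.06.
banana + strawberries: intersection lies outside the first quadrant.
banana + salmon with both targets exact would need a negative amount; discard.
hummus + strawberries with both tight: 0.8501 servings and 9.962 servings → $6.90.
hummus + salmon with both tight: 0.5521 servings and 5.057 servings → $21.01.
strawberries + salmon with both targets exact would need a negative amount; discard.
So the least-cost plan costs $2.06.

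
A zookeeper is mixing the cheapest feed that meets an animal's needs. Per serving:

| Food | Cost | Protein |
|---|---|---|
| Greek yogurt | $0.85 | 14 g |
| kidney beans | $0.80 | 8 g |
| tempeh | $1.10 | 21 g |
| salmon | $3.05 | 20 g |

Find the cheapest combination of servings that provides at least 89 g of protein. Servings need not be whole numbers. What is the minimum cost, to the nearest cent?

Cost per g of protein: tempeh $0.0524, Greek yogurt $0.0607, kidney beans $0.1000, salmon $0.1525.
With no serving limits, use only tempeh: 89 g / 21 g = 4.238 servings × $1.10 = $4.66.

$4.66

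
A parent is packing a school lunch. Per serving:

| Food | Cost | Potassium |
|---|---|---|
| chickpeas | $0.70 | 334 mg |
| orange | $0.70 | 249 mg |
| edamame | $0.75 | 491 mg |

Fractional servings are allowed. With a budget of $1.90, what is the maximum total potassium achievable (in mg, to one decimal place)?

1243.9 mg

Potassium per dollar: edamame 654.7, chickpeas 477.1, orange 355.7.
With no serving limits, spend the whole cost allowance on edamame: $1.90 / $0.75 × 491 mg = 1243.9 mg.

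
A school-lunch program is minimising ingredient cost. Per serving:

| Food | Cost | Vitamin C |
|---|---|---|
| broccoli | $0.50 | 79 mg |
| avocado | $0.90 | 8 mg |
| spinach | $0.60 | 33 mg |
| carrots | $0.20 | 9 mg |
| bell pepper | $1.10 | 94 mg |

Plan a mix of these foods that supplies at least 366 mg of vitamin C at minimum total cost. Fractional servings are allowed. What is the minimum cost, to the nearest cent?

Cost per mg of vitamin C: broccoli $0.0063, bell pepper $0.0117, spinach $0.0182, carrots $0.0222, avocado $0.1125.
With no serving limits, use only broccoli: 366 mg / 79 mg = 4.633 servings × $0.50 = $2.32.

$2.32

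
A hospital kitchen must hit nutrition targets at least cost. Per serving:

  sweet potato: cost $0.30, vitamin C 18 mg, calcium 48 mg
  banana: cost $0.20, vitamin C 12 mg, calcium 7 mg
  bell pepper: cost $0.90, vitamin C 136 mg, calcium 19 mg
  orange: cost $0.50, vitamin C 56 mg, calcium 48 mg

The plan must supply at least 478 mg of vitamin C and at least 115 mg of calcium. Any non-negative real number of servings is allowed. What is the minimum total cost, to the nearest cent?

sweet potato only: max(478/18, 115/48) = 26.56 servings → $7.97.
banana only: max(478/12, 115/7) = 39.83 servings → $7.97.
bell pepper only: max(478/136, 115/19) = 6.053 servings → $5.45.
orange only: max(478/56, 115/48) = 8.536 servings → $4.27.
sweet potato + banana: the both-tight solution has a negative serving — not a feasible corner.
sweet potato + bell pepper with both tight: 1.06 servings and 3.374 servings → $3.35.
sweet potato + orange: intersection lies outside the first quadrant.
banana + bell pepper with both tight: 9.058 servings and 2.715 servings → $4.26.
banana + orange: intersection lies outside the first quadrant.
bell pepper + orange with both tight: 3.02 servings and 1.2 servings → $3.32.
The minimum over all feasible corners is $3.32.

$3.32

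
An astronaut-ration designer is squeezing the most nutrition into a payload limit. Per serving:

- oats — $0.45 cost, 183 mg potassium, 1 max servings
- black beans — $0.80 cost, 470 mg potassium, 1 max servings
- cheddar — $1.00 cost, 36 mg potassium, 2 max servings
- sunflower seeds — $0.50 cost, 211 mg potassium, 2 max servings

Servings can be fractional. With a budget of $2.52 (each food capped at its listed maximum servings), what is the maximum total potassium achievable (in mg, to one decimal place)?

1084.7 mg

Potassium per dollar: black beans 587.5, sunflower seeds 422, oats 406.7, cheddar 36.
Take 1 serving of black beans: spends $0.80, +470.0 mg potassium (running total 470.0 mg).
Take 2 servings of sunflower seeds: spends $1.00, +422.0 mg potassium (running total 892.0 mg).
Take 1 serving of oats: spends $0.45, +183.0 mg potassium (running total 1075.0 mg).
Take 0.27 servings of cheddar: spends $0.27, +9.7 mg potassium (running total 1084.7 mg).
Greedy by best ratio exhausts the cost allowance optimally: 1084.7 mg.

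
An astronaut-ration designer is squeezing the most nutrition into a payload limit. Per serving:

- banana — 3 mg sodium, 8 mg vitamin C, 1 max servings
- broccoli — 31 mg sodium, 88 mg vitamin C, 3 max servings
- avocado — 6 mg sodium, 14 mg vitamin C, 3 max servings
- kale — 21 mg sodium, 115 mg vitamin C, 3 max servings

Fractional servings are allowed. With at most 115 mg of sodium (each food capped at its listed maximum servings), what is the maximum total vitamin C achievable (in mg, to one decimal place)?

492.6 mg

Vitamin C per mg sodium: kale 5.476, broccoli 2.839, banana 2.667, avocado 2.333.
Take 3 servings of kale: uses 63 mg sodium, +345.0 mg vitamin C (running total 345.0 mg).
Take 1.677 servings of broccoli: uses 52 mg sodium, +147.6 mg vitamin C (running total 492.6 mg).
Filling greedily by vitamin C-per-mg sodium is optimal for one linear limit, giving 492.6 mg.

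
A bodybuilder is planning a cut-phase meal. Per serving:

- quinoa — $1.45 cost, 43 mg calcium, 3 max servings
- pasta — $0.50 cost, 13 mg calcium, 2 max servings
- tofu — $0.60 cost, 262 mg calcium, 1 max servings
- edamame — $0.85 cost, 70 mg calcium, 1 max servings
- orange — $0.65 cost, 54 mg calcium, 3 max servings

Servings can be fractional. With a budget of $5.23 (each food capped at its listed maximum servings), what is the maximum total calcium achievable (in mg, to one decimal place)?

Calcium per dollar: tofu 436.7, orange 83.08, edamame 82.35, quinoa 29.66, pasta 26.
Take 1 serving of tofu: spends $0.60, +262.0 mg calcium (running total 262.0 mg).
Take 3 servings of orange: spends $1.95, +162.0 mg calcium (running total 424.0 mg).
Take 1 serving of edamame: spends $0.85, +70.0 mg calcium (running total 494.0 mg).
Take 1.262 servings of quinoa: spends $1.83, +54.3 mg calcium (running total 548.3 mg).
Greedy by best ratio exhausts the cost allowance optimally: 548.3 mg.

548.3 mg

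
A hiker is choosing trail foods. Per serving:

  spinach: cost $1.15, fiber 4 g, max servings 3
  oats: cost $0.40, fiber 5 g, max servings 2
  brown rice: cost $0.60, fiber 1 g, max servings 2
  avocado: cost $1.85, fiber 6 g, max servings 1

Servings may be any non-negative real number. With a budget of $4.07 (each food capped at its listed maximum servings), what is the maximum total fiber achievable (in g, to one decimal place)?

21.4 g

Fiber per dollar: oats 12.5, spinach 3.478, avocado 3.243, brown rice 1.667.
Take 2 servings of oats: spends $0.80, +10.0 g fiber (running total 10.0 g).
Take 2.843 servings of spinach: spends $3.27, +11.4 g fiber (running total 21.4 g).
Filling greedily by fiber-per-dollar is optimal for one linear limit, giving 21.4 g.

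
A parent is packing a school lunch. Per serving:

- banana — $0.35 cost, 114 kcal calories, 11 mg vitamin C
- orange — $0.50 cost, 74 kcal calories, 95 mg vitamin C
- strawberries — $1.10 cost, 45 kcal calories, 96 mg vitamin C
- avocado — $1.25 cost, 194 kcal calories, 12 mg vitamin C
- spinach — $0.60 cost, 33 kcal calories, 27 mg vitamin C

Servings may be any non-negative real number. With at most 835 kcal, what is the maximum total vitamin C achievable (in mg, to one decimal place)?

Vitamin C per kcal: strawberries 2.133, orange 1.284, spinach 0.8182, banana 0.09649, avocado 0.06186.
With no serving limits, spend the whole calories allowance on strawberries: 835 kcal / 45 kcal × 96 mg = 1781.3 mg.

1781.3 mg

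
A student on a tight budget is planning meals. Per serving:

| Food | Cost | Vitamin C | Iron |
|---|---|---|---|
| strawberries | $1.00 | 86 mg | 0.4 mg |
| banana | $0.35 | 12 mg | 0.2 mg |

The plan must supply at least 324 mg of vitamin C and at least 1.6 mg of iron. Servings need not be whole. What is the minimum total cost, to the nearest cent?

This is a tiny linear program; its minimum lies at a vertex of the feasible set. List the vertices and price them.
strawberries only: max(324/86, 1.6/0.4) = 4 servings → $4.00.
banana only: max(324/12, 1.6/0.2) = 27 servings → $9.45.
strawberries + banana with both tight: 3.677 servings and 0.6452 servings → $3.90.
So the least-cost plan costs $3.90.

$3.90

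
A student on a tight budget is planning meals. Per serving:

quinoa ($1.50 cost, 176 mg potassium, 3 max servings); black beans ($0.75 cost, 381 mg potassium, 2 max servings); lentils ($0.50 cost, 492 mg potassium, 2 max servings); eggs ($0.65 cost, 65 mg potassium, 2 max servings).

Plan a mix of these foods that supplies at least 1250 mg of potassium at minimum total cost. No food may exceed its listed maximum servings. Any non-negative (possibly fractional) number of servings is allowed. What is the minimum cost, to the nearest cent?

Cost per mg of potassium: lentils $0.0010, black beans $0.0020, quinoa $0.0085, eggs $0.0100.
Take 2 servings of lentils: +984.0 mg potassium for $1.00 (total $1.00, still need 266.0 mg).
Take 0.6982 servings of black beans: +266.0 mg potassium for $0.52 (total $1.52, still need 0.0 mg).
Greedy by cheapest-per-mg is optimal for a single linear constraint, so the minimum cost is $1.52.

$1.52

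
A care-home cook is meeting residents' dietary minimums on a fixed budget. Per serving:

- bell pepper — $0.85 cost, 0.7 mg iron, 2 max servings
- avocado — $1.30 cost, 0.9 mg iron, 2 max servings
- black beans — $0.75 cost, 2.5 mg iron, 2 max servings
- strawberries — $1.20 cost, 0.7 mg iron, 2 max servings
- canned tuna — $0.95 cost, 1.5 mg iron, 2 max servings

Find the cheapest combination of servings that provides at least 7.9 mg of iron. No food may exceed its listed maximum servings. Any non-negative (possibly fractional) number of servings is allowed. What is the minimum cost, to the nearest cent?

$3.34

Cost per mg of iron: black beans $0.3000, canned tuna $0.6333, bell pepper $1.2143, avocado $1.4444, strawberries $1.7143.
Take 2 servings of black beans: +5.0 mg iron for $1.50 (total $1.50, still need 2.9 mg).
Take 1.933 servings of canned tuna: +2.9 mg iron for $1.84 (total $3.34, still need 0.0 mg).
Greedy by cheapest-per-mg is optimal for a single linear constraint, so the minimum cost is $3.34.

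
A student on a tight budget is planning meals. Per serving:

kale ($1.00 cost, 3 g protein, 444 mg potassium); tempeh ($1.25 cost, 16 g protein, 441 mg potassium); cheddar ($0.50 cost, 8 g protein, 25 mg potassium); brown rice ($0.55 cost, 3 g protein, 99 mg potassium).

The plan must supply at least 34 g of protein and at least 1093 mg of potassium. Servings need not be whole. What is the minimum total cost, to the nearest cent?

At the optimum either one food covers both requirements or two foods hit both targets exactly; no other combination can be cheaper.
kale only: max(34/3, 1093/444) = 11.33 servings → $11.33.
tempeh only: max(34/16, 1093/441) = 2.478 servings → $3.10.
cheddar only: max(34/8, 1093/25) = 43.72 servings → $21.86.
brown rice only: max(34/3, 1093/99) = 11.33 servings → $6.23.
kale + tempeh with both tight: 0.4314 servings and 2.044 servings → $2.99.
kale + cheddar with both tight: 2.27 servings and 3.399 servings → $3.97.
kale + brown rice: the both-tight solution has a negative serving — not a feasible corner.
tempeh + cheddar: intersection lies outside the first quadrant.
tempeh + brown rice with both tight: 0.3333 servings and 9.556 servings → $5.67.
cheddar + brown rice with both tight: 0.1213 servings and 11.01 servings → $6.12.
So the least-cost plan costs $2.99.

$2.99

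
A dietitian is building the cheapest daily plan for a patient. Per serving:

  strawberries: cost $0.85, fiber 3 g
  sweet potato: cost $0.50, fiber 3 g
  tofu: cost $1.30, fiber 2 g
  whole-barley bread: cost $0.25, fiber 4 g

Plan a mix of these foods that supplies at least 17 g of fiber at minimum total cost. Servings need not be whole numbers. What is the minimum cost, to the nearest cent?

Cost per g of fiber: whole-barley bread $0.0625, sweet potato $0.1667, strawberries $0.2833, tofu $0.6500.
With no serving limits, use only whole-barley bread: 17 g / 4 g = 4.25 servings × $0.25 = $1.06.

$1.06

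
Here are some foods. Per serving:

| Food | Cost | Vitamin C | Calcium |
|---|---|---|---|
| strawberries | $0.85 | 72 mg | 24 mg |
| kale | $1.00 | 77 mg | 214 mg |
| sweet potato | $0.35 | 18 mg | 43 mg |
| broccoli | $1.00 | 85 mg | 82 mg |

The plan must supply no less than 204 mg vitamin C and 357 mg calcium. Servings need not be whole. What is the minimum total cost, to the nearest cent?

Check every corner: each single food scaled to meet both minima, and each pair solved so both constraints bind.
strawberries only: max(204/72, 357/24) = 14.88 servings → $12.64.
kale only: max(204/77, 357/214) = 2.649 servings → $2.65.
sweet potato only: max(204/18, 357/43) = 11.33 servings → $3.97.
broccoli only: max(204/85, 357/82) = 4.354 servings → $4.35.
strawberries + kale with both tight: 1.192 servings and 1.535 servings → $2.55.
strawberries + sweet potato with both tight: 0.8806 servings and 7.811 servings → $3.48.
strawberries + broccoli: intersection lies outside the first quadrant.
kale + sweet potato: intersection lies outside the first quadrant.
kale + broccoli with both tight: 1.147 servings and 1.361 servings → $2.51.
sweet potato + broccoli with both tight: 6.249 servings and 1.077 servings → $3.26.
The minimum over all feasible corners is $2.51.

$2.51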